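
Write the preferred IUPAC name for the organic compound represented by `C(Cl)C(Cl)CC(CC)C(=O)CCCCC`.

The longest carbon chain that includes the carbonyl has 10 carbons, so the parent hydride is decane.
The principal characteristic group is a ketone (C=O on an internal carbon), named with the suffix -one.
Choose the numbering such that numbering from this end puts the carbonyl group at C-5 rather than C-6.
That gives the carbonyl at C-5; chloro groups at C-1 and C-2; an ethyl group at C-4.
Prefixes are listed alphabetically: chloro, ethyl.
Putting it together: 1,2-dichloro-4-ethyldecan-5-one.

1,2-dichloro-4-ethyldecan-5-one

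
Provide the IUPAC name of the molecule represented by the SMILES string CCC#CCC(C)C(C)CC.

The longest chain bearing the multiple bond is 9 carbons long (nonane).
A C≡C triple bond in the chain gives the infix -yne-.
The numbering direction is chosen so that numbering from this end puts the triple bond at C-3 rather than C-6.
With this numbering: the triple bond between C-3 and C-4; methyl groups at C-6 and C-7.
The name is 6,7-dimethylnon-3-yne.

6,7-dimethylnon-3-yne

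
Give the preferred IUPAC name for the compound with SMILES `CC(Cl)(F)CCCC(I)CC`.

The parent chain contains 8 carbons (octane).
Choose the numbering such that the substituent locant set {2,2,6} is lower than {3,7,7} at the first point of difference.
That gives a chloro group at C-2; a fluoro group at C-2; an iodo group at C-6.
The substituents are ordered alphabetically, ignoring any di-/tri- multipliers.
Assembling the pieces gives 2-chloro-2-fluoro-6-iodooctane.

2-chloro-2-fluoro-6-iodooctane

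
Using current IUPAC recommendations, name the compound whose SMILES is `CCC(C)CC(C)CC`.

3,5-dimethylheptane

The longest carbon chain is 7 atoms: the parent is heptane.
Both numbering directions give the same locant set; either may be used.
This places methyl groups at C-3 and C-5.
Assembling the pieces gives 3,5-dimethylheptane.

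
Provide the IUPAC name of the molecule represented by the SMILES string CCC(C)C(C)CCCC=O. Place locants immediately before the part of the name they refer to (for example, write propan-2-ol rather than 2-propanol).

5,6-dimethyloctanal

The longest carbon chain that includes the –CHO group has 8 carbons, so the parent hydride is octane.
The highest-priority functional group is an aldehyde (terminal –CHO), so the name ends in -al.
Choose the numbering such that the aldehyde carbon is C-1 by definition.
This places methyl groups at C-5 and C-6.
The name is 5,6-dimethyloctanal.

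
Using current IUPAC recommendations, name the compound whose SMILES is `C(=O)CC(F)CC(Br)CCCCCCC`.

The longest chain bearing the –CHO group is 12 carbons long (dodecane).
The principal characteristic group is an aldehyde (terminal –CHO), named with the suffix -al.
The numbering direction is chosen so that the aldehyde carbon is C-1 by definition.
This places a bromo group at C-5; a fluoro group at C-3.
Substituent prefixes are cited in alphabetical order (multiplying prefixes like di-/tri- are ignored for ordering).
Putting it together: 5-bromo-3-fluorododecanal.

5-bromo-3-fluorododecanal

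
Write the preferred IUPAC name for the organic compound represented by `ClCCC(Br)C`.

3-bromo-1-chlorobutane

The parent chain contains 4 carbons (butane).
The numbering direction is chosen so that the substituent locant set {1,3} is lower than {2,4} at the first point of difference.
That gives a bromo group at C-3; a chloro group at C-1.
Prefixes are listed alphabetically: bromo, chloro.
The name is 3-bromo-1-chlorobutane.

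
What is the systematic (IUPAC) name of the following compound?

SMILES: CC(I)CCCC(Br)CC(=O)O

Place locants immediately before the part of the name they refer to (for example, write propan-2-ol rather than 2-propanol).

3-bromo-7-iodooctanoic acid

Counting along the main chain through the –COOH group gives 8 carbons: the parent is octane.
The principal characteristic group is a carboxylic acid (terminal –COOH), named with the suffix -oic acid.
The numbering direction is chosen so that the carboxylic acid carbon is C-1 by definition.
With this numbering: a bromo group at C-3; an iodo group at C-7.
Substituent prefixes are cited in alphabetical order (multiplying prefixes like di-/tri- are ignored for ordering).
Putting it together: 3-bromo-7-iodooctanoic acid.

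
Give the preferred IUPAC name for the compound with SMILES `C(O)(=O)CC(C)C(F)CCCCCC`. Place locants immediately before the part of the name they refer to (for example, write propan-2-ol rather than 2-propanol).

4-fluoro-3-methyldecanoic acid

The longest carbon chain that includes the –COOH group has 10 carbons, so the parent hydride is decane.
The principal characteristic group is a carboxylic acid (terminal –COOH), named with the suffix -oic acid.
Number the chain so that the carboxylic acid carbon is C-1 by definition.
This places a fluoro group at C-4; a methyl group at C-3.
The substituents are ordered alphabetically, ignoring any di-/tri- multipliers.
Assembling the pieces gives 4-fluoro-3-methyldecanoic acid.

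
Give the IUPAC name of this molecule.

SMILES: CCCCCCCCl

The longest carbon chain is 7 atoms: the parent is heptane.
Number the chain so that the substituent locant set {1} is lower than {7} at the first point of difference.
That gives a chloro group at C-1.
Putting it together: 1-chloroheptane.

1-chloroheptane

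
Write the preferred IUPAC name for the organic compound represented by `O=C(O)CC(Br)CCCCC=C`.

The longest carbon chain that includes the –COOH group and the multiple bond has 9 carbons, so the parent hydride is nonane.
A carboxylic acid (terminal –COOH) is the principal characteristic group, giving the suffix -oic acid.
The chain contains a C=C double bond, so the unsaturation ending is -ene.
The numbering direction is chosen so that the carboxylic acid carbon is C-1 by definition.
With this numbering: the double bond between C-8 and C-9; a bromo group at C-3.
Assembling the pieces gives 3-bromonon-8-enoic acid.

3-bromonon-8-enoic acid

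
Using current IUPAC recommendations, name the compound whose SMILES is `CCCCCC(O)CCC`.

Counting along the main chain through the –OH group gives 9 carbons: the parent is nonane.
The highest-priority functional group is an alcohol (–OH), so the name ends in -ol.
Number the chain so that numbering from this end puts the hydroxyl group at C-4 rather than C-6.
This places the hydroxyl at C-4.
Putting it together: nonan-4-ol.

nonan-4-ol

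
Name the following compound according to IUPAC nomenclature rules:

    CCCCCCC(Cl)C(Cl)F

1,2-dichloro-1-fluorooctane

The longest carbon chain is 8 atoms: the parent is octane.
The numbering direction is chosen so that the substituent locant set {1,1,2} is lower than {7,8,8} at the first point of difference.
This places chloro groups at C-1 and C-2; a fluoro group at C-1.
The substituents are ordered alphabetically, ignoring any di-/tri- multipliers.
The name is 1,2-dichloro-1-fluorooctane.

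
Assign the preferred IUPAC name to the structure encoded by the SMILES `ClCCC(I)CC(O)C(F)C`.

7-chloro-2-fluoro-5-iodoheptan-3-ol

The longest chain bearing the –OH group is 7 carbons long (heptane).
The highest-priority functional group is an alcohol (–OH), so the name ends in -ol.
Choose the numbering such that numbering from this end puts the hydroxyl group at C-3 rather than C-5.
That gives the hydroxyl at C-3; a chloro group at C-7; a fluoro group at C-2; an iodo group at C-5.
The substituents are ordered alphabetically, ignoring any di-/tri- multipliers.
Assembling the pieces gives 7-chloro-2-fluoro-5-iodoheptan-3-ol.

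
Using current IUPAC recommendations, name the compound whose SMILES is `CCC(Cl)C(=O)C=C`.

4-chlorohex-1-en-3-one

The longest chain bearing the carbonyl and the multiple bond is 6 carbons long (hexane).
The principal characteristic group is a ketone (C=O on an internal carbon), named with the suffix -one.
There is one C=C double bond, indicated by the ending -ene.
The numbering direction is chosen so that numbering from this end puts the carbonyl group at C-3 rather than C-4.
With this numbering: the carbonyl at C-3; the double bond between C-1 and C-2; a chloro group at C-4.
Putting it together: 4-chlorohex-1-en-3-one.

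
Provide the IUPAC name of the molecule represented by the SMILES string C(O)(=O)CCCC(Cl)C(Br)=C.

6-bromo-5-chlorohept-6-enoic acid

Counting along the main chain through the –COOH group and the multiple bond gives 7 carbons: the parent is heptane.
The principal characteristic group is a carboxylic acid (terminal –COOH), named with the suffix -oic acid.
There is one C=C double bond, indicated by the ending -ene.
The numbering direction is chosen so that the carboxylic acid carbon is C-1 by definition.
This places the double bond between C-6 and C-7; a bromo group at C-6; a chloro group at C-5.
Substituent prefixes are cited in alphabetical order (multiplying prefixes like di-/tri- are ignored for ordering).
Putting it together: 6-bromo-5-chlorohept-6-enoic acid.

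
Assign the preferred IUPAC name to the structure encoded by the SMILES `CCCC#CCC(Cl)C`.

Counting along the main chain through the multiple bond gives 8 carbons: the parent is octane.
A C≡C triple bond in the chain gives the infix -yne-.
The numbering direction is chosen so that the substituent locant set {2} is lower than {7} at the first point of difference.
This places the triple bond between C-4 and C-5; a chloro group at C-2.
The name is 2-chlorooct-4-yne.

2-chlorooct-4-yne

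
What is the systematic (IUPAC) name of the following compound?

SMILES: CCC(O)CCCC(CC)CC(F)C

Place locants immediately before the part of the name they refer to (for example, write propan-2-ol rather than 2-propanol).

Counting along the main chain through the –OH group gives 10 carbons: the parent is decane.
The principal characteristic group is an alcohol (–OH), named with the suffix -ol.
The numbering direction is chosen so that numbering from this end puts the hydroxyl group at C-3 rather than C-8.
With this numbering: the hydroxyl at C-3; an ethyl group at C-7; a fluoro group at C-9.
The substituents are ordered alphabetically, ignoring any di-/tri- multipliers.
The name is 7-ethyl-9-fluorodecan-3-ol.

7-ethyl-9-fluorodecan-3-ol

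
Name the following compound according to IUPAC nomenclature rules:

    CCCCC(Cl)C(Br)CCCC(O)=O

5-bromo-6-chlorodecanoic acid

The longest chain bearing the –COOH group is 10 carbons long (decane).
The highest-priority functional group is a carboxylic acid (terminal –COOH), so the name ends in -oic acid.
The numbering direction is chosen so that the carboxylic acid carbon is C-1 by definition.
This places a bromo group at C-5; a chloro group at C-6.
Substituent prefixes are cited in alphabetical order (multiplying prefixes like di-/tri- are ignored for ordering).
Putting it together: 5-bromo-6-chlorodecanoic acid.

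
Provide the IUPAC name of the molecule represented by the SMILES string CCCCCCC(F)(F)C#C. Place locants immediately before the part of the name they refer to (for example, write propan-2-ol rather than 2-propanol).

3,3-difluoronon-1-yne

The longest chain bearing the multiple bond is 9 carbons long (nonane).
The chain contains a C≡C triple bond, so the unsaturation ending is -yne.
Number the chain so that numbering from this end puts the triple bond at C-1 rather than C-8.
This places the triple bond between C-1 and C-2; two fluoro groups at C-3.
Putting it together: 3,3-difluoronon-1-yne.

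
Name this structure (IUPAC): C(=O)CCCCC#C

The longest chain bearing the –CHO group and the multiple bond is 7 carbons long (heptane).
The principal characteristic group is an aldehyde (terminal –CHO), named with the suffix -al.
A C≡C triple bond in the chain gives the infix -yne-.
The numbering direction is chosen so that the aldehyde carbon is C-1 by definition.
With this numbering: the triple bond between C-6 and C-7.
The name is hept-6-ynal.

hept-6-ynal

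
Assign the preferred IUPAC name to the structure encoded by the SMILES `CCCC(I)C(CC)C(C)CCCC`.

5-ethyl-4-iodo-6-methyldecane

The longest carbon chain is 10 atoms: the parent is decane.
Choose the numbering such that the substituent locant set {4,5,6} is lower than {5,6,7} at the first point of difference.
That gives an ethyl group at C-5; an iodo group at C-4; a methyl group at C-6.
Prefixes are listed alphabetically: ethyl, iodo, methyl.
Assembling the pieces gives 5-ethyl-4-iodo-6-methyldecane.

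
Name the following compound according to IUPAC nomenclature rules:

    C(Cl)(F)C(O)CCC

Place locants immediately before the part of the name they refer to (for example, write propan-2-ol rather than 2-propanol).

1-chloro-1-fluoropentan-2-ol

The longest chain bearing the –OH group is 5 carbons long (pentane).
The highest-priority functional group is an alcohol (–OH), so the name ends in -ol.
Number the chain so that numbering from this end puts the hydroxyl group at C-2 rather than C-4.
This places the hydroxyl at C-2; a chloro group at C-1; a fluoro group at C-1.
Substituent prefixes are cited in alphabetical order (multiplying prefixes like di-/tri- are ignored for ordering).
The name is 1-chloro-1-fluoropentan-2-ol.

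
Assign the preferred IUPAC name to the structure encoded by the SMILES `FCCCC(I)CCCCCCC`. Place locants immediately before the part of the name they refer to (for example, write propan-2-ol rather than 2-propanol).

The longest carbon chain is 11 atoms: the parent is undecane.
Choose the numbering such that the substituent locant set {1,4} is lower than {8,11} at the first point of difference.
This places a fluoro group at C-1; an iodo group at C-4.
Prefixes are listed alphabetically: fluoro, iodo.
Assembling the pieces gives 1-fluoro-4-iodoundecane.

1-fluoro-4-iodoundecane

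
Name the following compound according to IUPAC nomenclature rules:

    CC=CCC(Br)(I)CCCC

5-bromo-5-iodonon-2-ene

Counting along the main chain through the multiple bond gives 9 carbons: the parent is nonane.
A C=C double bond in the chain gives the infix -ene-.
The numbering direction is chosen so that numbering from this end puts the double bond at C-2 rather than C-7.
This places the double bond between C-2 and C-3; a bromo group at C-5; an iodo group at C-5.
Substituent prefixes are cited in alphabetical order (multiplying prefixes like di-/tri- are ignored for ordering).
Assembling the pieces gives 5-bromo-5-iodonon-2-ene.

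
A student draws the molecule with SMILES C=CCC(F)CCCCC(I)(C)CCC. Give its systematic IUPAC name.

Counting along the main chain through the multiple bond gives 12 carbons: the parent is dodecane.
A C=C double bond in the chain gives the infix -ene-.
The numbering direction is chosen so that numbering from this end puts the double bond at C-1 rather than C-11.
That gives the double bond between C-1 and C-2; a fluoro group at C-4; an iodo group at C-9; a methyl group at C-9.
Substituent prefixes are cited in alphabetical order (multiplying prefixes like di-/tri- are ignored for ordering).
The name is 4-fluoro-9-iodo-9-methyldodec-1-ene.

4-fluoro-9-iodo-9-methyldodec-1-ene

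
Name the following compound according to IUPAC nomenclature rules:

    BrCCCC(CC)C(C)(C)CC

1-bromo-4-ethyl-5,5-dimethylheptane

The longest continuous carbon chain has 7 atoms, so the parent hydride is heptane.
Number the chain so that the substituent locant set {1,4,5,5} is lower than {3,3,4,7} at the first point of difference.
That gives a bromo group at C-1; an ethyl group at C-4; two methyl groups at C-5.
Prefixes are listed alphabetically: bromo, ethyl, methyl.
Assembling the pieces gives 1-bromo-4-ethyl-5,5-dimethylheptane.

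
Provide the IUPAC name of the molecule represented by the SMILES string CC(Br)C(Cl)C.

2-bromo-3-chlorobutane

The longest carbon chain is 4 atoms: the parent is butane.
Choose the numbering such that the locant sets are identical either way, so the alphabetically earlier bromo substituent takes the lower locant (2 rather than 3).
That gives a bromo group at C-2; a chloro group at C-3.
The substituents are ordered alphabetically, ignoring any di-/tri- multipliers.
Assembling the pieces gives 2-bromo-3-chlorobutane.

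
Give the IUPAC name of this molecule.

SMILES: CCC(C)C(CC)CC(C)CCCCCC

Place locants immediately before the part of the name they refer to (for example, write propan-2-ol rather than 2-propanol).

4-ethyl-3,6-dimethyldodecane

The parent chain contains 12 carbons (dodecane).
Number the chain so that the substituent locant set {3,4,6} is lower than {7,9,10} at the first point of difference.
That gives an ethyl group at C-4; methyl groups at C-3 and C-6.
Prefixes are listed alphabetically: ethyl, methyl.
The name is 4-ethyl-3,6-dimethyldodecane.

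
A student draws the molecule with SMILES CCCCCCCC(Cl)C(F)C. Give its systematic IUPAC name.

The longest carbon chain is 10 atoms: the parent is decane.
Choose the numbering such that the substituent locant set {2,3} is lower than {8,9} at the first point of difference.
With this numbering: a chloro group at C-3; a fluoro group at C-2.
The substituents are ordered alphabetically, ignoring any di-/tri- multipliers.
Putting it together: 3-chloro-2-fluorodecane.

3-chloro-2-fluorodecane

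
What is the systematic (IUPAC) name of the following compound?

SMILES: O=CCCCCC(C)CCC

6-methylnonanal

Counting along the main chain through the –CHO group gives 9 carbons: the parent is nonane.
The highest-priority functional group is an aldehyde (terminal –CHO), so the name ends in -al.
Number the chain so that the aldehyde carbon is C-1 by definition.
With this numbering: a methyl group at C-6.
Assembling the pieces gives 6-methylnonanal.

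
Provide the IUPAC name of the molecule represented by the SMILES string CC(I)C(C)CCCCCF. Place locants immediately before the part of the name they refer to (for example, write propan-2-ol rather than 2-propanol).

The parent chain contains 8 carbons (octane).
Number the chain so that the substituent locant set {1,6,7} is lower than {2,3,8} at the first point of difference.
With this numbering: a fluoro group at C-1; an iodo group at C-7; a methyl group at C-6.
The substituents are ordered alphabetically, ignoring any di-/tri- multipliers.
The name is 1-fluoro-7-iodo-6-methyloctane.

1-fluoro-7-iodo-6-methyloctane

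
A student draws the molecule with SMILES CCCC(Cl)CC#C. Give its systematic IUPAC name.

The longest chain bearing the multiple bond is 7 carbons long (heptane).
A C≡C triple bond in the chain gives the infix -yne-.
Number the chain so that numbering from this end puts the triple bond at C-1 rather than C-6.
This places the triple bond between C-1 and C-2; a chloro group at C-4.
Putting it together: 4-chlorohept-1-yne.

4-chlorohept-1-yne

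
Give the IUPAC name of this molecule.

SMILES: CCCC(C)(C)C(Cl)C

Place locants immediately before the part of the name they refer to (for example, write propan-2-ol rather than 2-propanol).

The parent chain contains 6 carbons (hexane).
Number the chain so that the substituent locant set {2,3,3} is lower than {4,4,5} at the first point of difference.
That gives a chloro group at C-2; two methyl groups at C-3.
Substituent prefixes are cited in alphabetical order (multiplying prefixes like di-/tri- are ignored for ordering).
Assembling the pieces gives 2-chloro-3,3-dimethylhexane.

2-chloro-3,3-dimethylhexane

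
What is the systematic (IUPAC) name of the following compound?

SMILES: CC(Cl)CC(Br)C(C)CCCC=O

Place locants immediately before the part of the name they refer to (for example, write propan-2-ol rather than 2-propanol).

6-bromo-8-chloro-5-methylnonanal

The longest carbon chain that includes the –CHO group has 9 carbons, so the parent hydride is nonane.
The highest-priority functional group is an aldehyde (terminal –CHO), so the name ends in -al.
Number the chain so that the aldehyde carbon is C-1 by definition.
That gives a bromo group at C-6; a chloro group at C-8; a methyl group at C-5.
Substituent prefixes are cited in alphabetical order (multiplying prefixes like di-/tri- are ignored for ordering).
Assembling the pieces gives 6-bromo-8-chloro-5-methylnonanal.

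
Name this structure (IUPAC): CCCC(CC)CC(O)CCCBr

The longest chain bearing the –OH group is 9 carbons long (nonane).
The highest-priority functional group is an alcohol (–OH), so the name ends in -ol.
The numbering direction is chosen so that numbering from this end puts the hydroxyl group at C-4 rather than C-6.
With this numbering: the hydroxyl at C-4; a bromo group at C-1; an ethyl group at C-6.
Prefixes are listed alphabetically: bromo, ethyl.
Assembling the pieces gives 1-bromo-6-ethylnonan-4-ol.

1-bromo-6-ethylnonan-4-ol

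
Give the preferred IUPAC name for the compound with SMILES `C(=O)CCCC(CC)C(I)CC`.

The longest chain bearing the –CHO group is 8 carbons long (octane).
The highest-priority functional group is an aldehyde (terminal –CHO), so the name ends in -al.
The numbering direction is chosen so that the aldehyde carbon is C-1 by definition.
This places an ethyl group at C-5; an iodo group at C-6.
Substituent prefixes are cited in alphabetical order (multiplying prefixes like di-/tri- are ignored for ordering).
Putting it together: 5-ethyl-6-iodooctanal.

5-ethyl-6-iodooctanal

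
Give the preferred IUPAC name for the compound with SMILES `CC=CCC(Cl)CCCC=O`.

5-chloronon-7-enal

The longest chain bearing the –CHO group and the multiple bond is 9 carbons long (nonane).
An aldehyde (terminal –CHO) is the principal characteristic group, giving the suffix -al.
There is one C=C double bond, indicated by the ending -ene.
The numbering direction is chosen so that the aldehyde carbon is C-1 by definition.
With this numbering: the double bond between C-7 and C-8; a chloro group at C-5.
The name is 5-chloronon-7-enal.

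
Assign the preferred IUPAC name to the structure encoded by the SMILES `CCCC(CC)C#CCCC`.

6-ethylnon-4-yne

The longest chain bearing the multiple bond is 9 carbons long (nonane).
There is one C≡C triple bond, indicated by the ending -yne.
Choose the numbering such that numbering from this end puts the triple bond at C-4 rather than C-5.
With this numbering: the triple bond between C-4 and C-5; an ethyl group at C-6.
Assembling the pieces gives 6-ethylnon-4-yne.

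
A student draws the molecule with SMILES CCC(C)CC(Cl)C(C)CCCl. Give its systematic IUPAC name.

The parent chain contains 8 carbons (octane).
Number the chain so that the substituent locant set {1,3,4,6} is lower than {3,5,6,8} at the first point of difference.
That gives chloro groups at C-1 and C-4; methyl groups at C-3 and C-6.
Prefixes are listed alphabetically: chloro, methyl.
Putting it together: 1,4-dichloro-3,6-dimethyloctane.

1,4-dichloro-3,6-dimethyloctane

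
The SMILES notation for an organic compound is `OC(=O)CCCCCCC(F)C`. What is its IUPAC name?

8-fluorononanoic acid

The longest chain bearing the –COOH group is 9 carbons long (nonane).
A carboxylic acid (terminal –COOH) is the principal characteristic group, giving the suffix -oic acid.
Number the chain so that the carboxylic acid carbon is C-1 by definition.
This places a fluoro group at C-8.
Putting it together: 8-fluorononanoic acid.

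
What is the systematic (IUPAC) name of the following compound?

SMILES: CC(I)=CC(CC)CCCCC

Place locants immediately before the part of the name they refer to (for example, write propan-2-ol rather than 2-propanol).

4-ethyl-2-iodonon-2-ene

The longest chain bearing the multiple bond is 9 carbons long (nonane).
A C=C double bond in the chain gives the infix -ene-.
Number the chain so that numbering from this end puts the double bond at C-2 rather than C-7.
With this numbering: the double bond between C-2 and C-3; an ethyl group at C-4; an iodo group at C-2.
Prefixes are listed alphabetically: ethyl, iodo.
Putting it together: 4-ethyl-2-iodonon-2-ene.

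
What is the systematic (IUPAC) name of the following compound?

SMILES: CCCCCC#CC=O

The longest chain bearing the –CHO group and the multiple bond is 8 carbons long (octane).
An aldehyde (terminal –CHO) is the principal characteristic group, giving the suffix -al.
The chain contains a C≡C triple bond, so the unsaturation ending is -yne.
Choose the numbering such that the aldehyde carbon is C-1 by definition.
That gives the triple bond between C-2 and C-3.
The name is oct-2-ynal.

oct-2-ynal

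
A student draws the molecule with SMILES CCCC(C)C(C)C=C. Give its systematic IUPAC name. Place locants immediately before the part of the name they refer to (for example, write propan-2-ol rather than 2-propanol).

3,4-dimethylhept-1-ene

The longest chain bearing the multiple bond is 7 carbons long (heptane).
A C=C double bond in the chain gives the infix -ene-.
Number the chain so that numbering from this end puts the double bond at C-1 rather than C-6.
This places the double bond between C-1 and C-2; methyl groups at C-3 and C-4.
Assembling the pieces gives 3,4-dimethylhept-1-ene.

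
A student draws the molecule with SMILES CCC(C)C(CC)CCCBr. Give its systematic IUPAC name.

The parent chain contains 7 carbons (heptane).
Number the chain so that the substituent locant set {1,4,5} is lower than {3,4,7} at the first point of difference.
This places a bromo group at C-1; an ethyl group at C-4; a methyl group at C-5.
Prefixes are listed alphabetically: bromo, ethyl, methyl.
The name is 1-bromo-4-ethyl-5-methylheptane.

1-bromo-4-ethyl-5-methylheptane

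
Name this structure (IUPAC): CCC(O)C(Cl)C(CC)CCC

Counting along the main chain through the –OH group gives 8 carbons: the parent is octane.
The highest-priority functional group is an alcohol (–OH), so the name ends in -ol.
The numbering direction is chosen so that numbering from this end puts the hydroxyl group at C-3 rather than C-6.
With this numbering: the hydroxyl at C-3; a chloro group at C-4; an ethyl group at C-5.
The substituents are ordered alphabetically, ignoring any di-/tri- multipliers.
Assembling the pieces gives 4-chloro-5-ethyloctan-3-ol.

4-chloro-5-ethyloctan-3-ol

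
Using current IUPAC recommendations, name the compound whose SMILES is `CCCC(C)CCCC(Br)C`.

2-bromo-6-methylnonane

The longest continuous carbon chain has 9 atoms, so the parent hydride is nonane.
The numbering direction is chosen so that the substituent locant set {2,6} is lower than {4,8} at the first point of difference.
This places a bromo group at C-2; a methyl group at C-6.
Prefixes are listed alphabetically: bromo, methyl.
Assembling the pieces gives 2-bromo-6-methylnonane.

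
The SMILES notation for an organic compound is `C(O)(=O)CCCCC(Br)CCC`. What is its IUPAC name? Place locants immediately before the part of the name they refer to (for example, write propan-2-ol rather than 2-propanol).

6-bromononanoic acid

Counting along the main chain through the –COOH group gives 9 carbons: the parent is nonane.
A carboxylic acid (terminal –COOH) is the principal characteristic group, giving the suffix -oic acid.
Number the chain so that the carboxylic acid carbon is C-1 by definition.
This places a bromo group at C-6.
Putting it together: 6-bromononanoic acid.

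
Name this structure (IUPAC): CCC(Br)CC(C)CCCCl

6-bromo-1-chloro-4-methyloctane

The longest continuous carbon chain has 8 atoms, so the parent hydride is octane.
Choose the numbering such that the substituent locant set {1,4,6} is lower than {3,5,8} at the first point of difference.
With this numbering: a bromo group at C-6; a chloro group at C-1; a methyl group at C-4.
Prefixes are listed alphabetically: bromo, chloro, methyl.
Assembling the pieces gives 6-bromo-1-chloro-4-methyloctane.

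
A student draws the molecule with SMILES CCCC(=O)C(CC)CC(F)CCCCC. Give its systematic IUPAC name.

The longest chain bearing the carbonyl is 12 carbons long (dodecane).
The highest-priority functional group is a ketone (C=O on an internal carbon), so the name ends in -one.
Number the chain so that numbering from this end puts the carbonyl group at C-4 rather than C-9.
This places the carbonyl at C-4; an ethyl group at C-5; a fluoro group at C-7.
The substituents are ordered alphabetically, ignoring any di-/tri- multipliers.
Assembling the pieces gives 5-ethyl-7-fluorododecan-4-one.

5-ethyl-7-fluorododecan-4-one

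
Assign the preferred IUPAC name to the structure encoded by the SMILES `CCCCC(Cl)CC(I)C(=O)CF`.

5-chloro-1-fluoro-3-iodononan-2-one

The longest carbon chain that includes the carbonyl has 9 carbons, so the parent hydride is nonane.
A ketone (C=O on an internal carbon) is the principal characteristic group, giving the suffix -one.
The numbering direction is chosen so that numbering from this end puts the carbonyl group at C-2 rather than C-8.
That gives the carbonyl at C-2; a chloro group at C-5; a fluoro group at C-1; an iodo group at C-3.
The substituents are ordered alphabetically, ignoring any di-/tri- multipliers.
The name is 5-chloro-1-fluoro-3-iodononan-2-one.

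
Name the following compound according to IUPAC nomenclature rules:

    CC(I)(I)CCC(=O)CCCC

2,2-diiodononan-5-one

The longest carbon chain that includes the carbonyl has 9 carbons, so the parent hydride is nonane.
The principal characteristic group is a ketone (C=O on an internal carbon), named with the suffix -one.
The numbering direction is chosen so that the substituent locant set {2,2} is lower than {8,8} at the first point of difference.
This places the carbonyl at C-5; two iodo groups at C-2.
Assembling the pieces gives 2,2-diiodononan-5-one.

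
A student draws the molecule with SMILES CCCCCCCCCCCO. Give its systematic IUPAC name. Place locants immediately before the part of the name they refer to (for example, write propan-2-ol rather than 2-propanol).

Counting along the main chain through the –OH group gives 11 carbons: the parent is undecane.
The highest-priority functional group is an alcohol (–OH), so the name ends in -ol.
Number the chain so that numbering from this end puts the hydroxyl group at C-1 rather than C-11.
That gives the hydroxyl at C-1.
Assembling the pieces gives undecan-1-ol.

undecan-1-ol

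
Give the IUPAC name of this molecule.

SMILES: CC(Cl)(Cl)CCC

2,2-dichloropentane

The parent chain contains 5 carbons (pentane).
The numbering direction is chosen so that the substituent locant set {2,2} is lower than {4,4} at the first point of difference.
This places two chloro groups at C-2.
The name is 2,2-dichloropentane.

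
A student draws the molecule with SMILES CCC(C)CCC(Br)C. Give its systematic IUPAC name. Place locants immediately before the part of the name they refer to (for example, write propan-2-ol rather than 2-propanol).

The parent chain contains 7 carbons (heptane).
The numbering direction is chosen so that the substituent locant set {2,5} is lower than {3,6} at the first point of difference.
This places a bromo group at C-2; a methyl group at C-5.
Prefixes are listed alphabetically: bromo, methyl.
Putting it together: 2-bromo-5-methylheptane.

2-bromo-5-methylheptane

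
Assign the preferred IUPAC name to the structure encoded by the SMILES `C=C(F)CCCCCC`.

Counting along the main chain through the multiple bond gives 8 carbons: the parent is octane.
There is one C=C double bond, indicated by the ending -ene.
Choose the numbering such that numbering from this end puts the double bond at C-1 rather than C-7.
That gives the double bond between C-1 and C-2; a fluoro group at C-2.
Assembling the pieces gives 2-fluorooct-1-ene.

2-fluorooct-1-ene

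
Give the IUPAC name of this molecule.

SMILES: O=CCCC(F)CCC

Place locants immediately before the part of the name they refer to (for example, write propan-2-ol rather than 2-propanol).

4-fluoroheptanal

Counting along the main chain through the –CHO group gives 7 carbons: the parent is heptane.
The highest-priority functional group is an aldehyde (terminal –CHO), so the name ends in -al.
The numbering direction is chosen so that the aldehyde carbon is C-1 by definition.
This places a fluoro group at C-4.
Assembling the pieces gives 4-fluoroheptanal.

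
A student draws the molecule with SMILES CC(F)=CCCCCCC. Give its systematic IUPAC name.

2-fluoronon-2-ene

The longest chain bearing the multiple bond is 9 carbons long (nonane).
There is one C=C double bond, indicated by the ending -ene.
The numbering direction is chosen so that numbering from this end puts the double bond at C-2 rather than C-7.
With this numbering: the double bond between C-2 and C-3; a fluoro group at C-2.
Putting it together: 2-fluoronon-2-ene.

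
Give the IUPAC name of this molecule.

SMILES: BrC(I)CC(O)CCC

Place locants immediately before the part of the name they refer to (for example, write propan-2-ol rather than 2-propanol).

The longest carbon chain that includes the –OH group has 6 carbons, so the parent hydride is hexane.
The highest-priority functional group is an alcohol (–OH), so the name ends in -ol.
The numbering direction is chosen so that numbering from this end puts the hydroxyl group at C-3 rather than C-4.
This places the hydroxyl at C-3; a bromo group at C-1; an iodo group at C-1.
The substituents are ordered alphabetically, ignoring any di-/tri- multipliers.
Putting it together: 1-bromo-1-iodohexan-3-ol.

1-bromo-1-iodohexan-3-ol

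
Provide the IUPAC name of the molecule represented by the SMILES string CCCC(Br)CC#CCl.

Counting along the main chain through the multiple bond gives 7 carbons: the parent is heptane.
The chain contains a C≡C triple bond, so the unsaturation ending is -yne.
Number the chain so that numbering from this end puts the triple bond at C-1 rather than C-6.
With this numbering: the triple bond between C-1 and C-2; a bromo group at C-4; a chloro group at C-1.
Prefixes are listed alphabetically: bromo, chloro.
Assembling the pieces gives 4-bromo-1-chlorohept-1-yne.

4-bromo-1-chlorohept-1-yne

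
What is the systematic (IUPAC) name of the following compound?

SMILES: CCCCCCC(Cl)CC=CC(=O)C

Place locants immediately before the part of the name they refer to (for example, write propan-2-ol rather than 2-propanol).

6-chlorododec-3-en-2-one

Counting along the main chain through the carbonyl and the multiple bond gives 12 carbons: the parent is dodecane.
The highest-priority functional group is a ketone (C=O on an internal carbon), so the name ends in -one.
The chain contains a C=C double bond, so the unsaturation ending is -ene.
Number the chain so that numbering from this end puts the carbonyl group at C-2 rather than C-11.
That gives the carbonyl at C-2; the double bond between C-3 and C-4; a chloro group at C-6.
The name is 6-chlorododec-3-en-2-one.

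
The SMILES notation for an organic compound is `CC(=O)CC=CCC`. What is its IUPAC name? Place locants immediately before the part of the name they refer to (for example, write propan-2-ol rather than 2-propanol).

hept-4-en-2-one

Counting along the main chain through the carbonyl and the multiple bond gives 7 carbons: the parent is heptane.
The principal characteristic group is a ketone (C=O on an internal carbon), named with the suffix -one.
A C=C double bond in the chain gives the infix -ene-.
Choose the numbering such that numbering from this end puts the carbonyl group at C-2 rather than C-6.
With this numbering: the carbonyl at C-2; the double bond between C-4 and C-5.
Putting it together: hept-4-en-2-one.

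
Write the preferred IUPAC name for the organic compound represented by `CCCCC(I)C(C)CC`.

4-iodo-3-methyloctane

The longest carbon chain is 8 atoms: the parent is octane.
Number the chain so that the substituent locant set {3,4} is lower than {5,6} at the first point of difference.
With this numbering: an iodo group at C-4; a methyl group at C-3.
Substituent prefixes are cited in alphabetical order (multiplying prefixes like di-/tri- are ignored for ordering).
The name is 4-iodo-3-methyloctane.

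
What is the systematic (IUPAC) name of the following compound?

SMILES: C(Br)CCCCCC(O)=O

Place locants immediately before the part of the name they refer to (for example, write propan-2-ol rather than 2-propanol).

The longest carbon chain that includes the –COOH group has 7 carbons, so the parent hydride is heptane.
The highest-priority functional group is a carboxylic acid (terminal –COOH), so the name ends in -oic acid.
The numbering direction is chosen so that the carboxylic acid carbon is C-1 by definition.
With this numbering: a bromo group at C-7.
Putting it together: 7-bromoheptanoic acid.

7-bromoheptanoic acid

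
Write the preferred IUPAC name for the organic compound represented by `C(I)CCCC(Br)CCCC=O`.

5-bromo-9-iodononanal

Counting along the main chain through the –CHO group gives 9 carbons: the parent is nonane.
The highest-priority functional group is an aldehyde (terminal –CHO), so the name ends in -al.
Number the chain so that the aldehyde carbon is C-1 by definition.
With this numbering: a bromo group at C-5; an iodo group at C-9.
Prefixes are listed alphabetically: bromo, iodo.
Assembling the pieces gives 5-bromo-9-iodononanal.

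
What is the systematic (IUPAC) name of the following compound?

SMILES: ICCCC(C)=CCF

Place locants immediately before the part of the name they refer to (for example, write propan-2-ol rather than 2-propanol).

The longest carbon chain that includes the multiple bond has 6 carbons, so the parent hydride is hexane.
A C=C double bond in the chain gives the infix -ene-.
Choose the numbering such that numbering from this end puts the double bond at C-2 rather than C-4.
This places the double bond between C-2 and C-3; a fluoro group at C-1; an iodo group at C-6; a methyl group at C-3.
The substituents are ordered alphabetically, ignoring any di-/tri- multipliers.
Assembling the pieces gives 1-fluoro-6-iodo-3-methylhex-2-ene.

1-fluoro-6-iodo-3-methylhex-2-ene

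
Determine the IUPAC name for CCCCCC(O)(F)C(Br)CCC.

Counting along the main chain through the –OH group gives 10 carbons: the parent is decane.
The principal characteristic group is an alcohol (–OH), named with the suffix -ol.
Number the chain so that numbering from this end puts the hydroxyl group at C-5 rather than C-6.
That gives the hydroxyl at C-5; a bromo group at C-4; a fluoro group at C-5.
Substituent prefixes are cited in alphabetical order (multiplying prefixes like di-/tri- are ignored for ordering).
Assembling the pieces gives 4-bromo-5-fluorodecan-5-ol.

4-bromo-5-fluorodecan-5-ol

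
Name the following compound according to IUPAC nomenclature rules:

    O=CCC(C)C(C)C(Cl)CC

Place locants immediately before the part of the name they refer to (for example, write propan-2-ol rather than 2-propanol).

5-chloro-3,4-dimethylheptanal

The longest carbon chain that includes the –CHO group has 7 carbons, so the parent hydride is heptane.
An aldehyde (terminal –CHO) is the principal characteristic group, giving the suffix -al.
Choose the numbering such that the aldehyde carbon is C-1 by definition.
With this numbering: a chloro group at C-5; methyl groups at C-3 and C-4.
Substituent prefixes are cited in alphabetical order (multiplying prefixes like di-/tri- are ignored for ordering).
Assembling the pieces gives 5-chloro-3,4-dimethylheptanal.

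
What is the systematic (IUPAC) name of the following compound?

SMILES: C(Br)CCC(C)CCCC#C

9-bromo-6-methylnon-1-yne

Counting along the main chain through the multiple bond gives 9 carbons: the parent is nonane.
A C≡C triple bond in the chain gives the infix -yne-.
Number the chain so that numbering from this end puts the triple bond at C-1 rather than C-8.
This places the triple bond between C-1 and C-2; a bromo group at C-9; a methyl group at C-6.
The substituents are ordered alphabetically, ignoring any di-/tri- multipliers.
Assembling the pieces gives 9-bromo-6-methylnon-1-yne.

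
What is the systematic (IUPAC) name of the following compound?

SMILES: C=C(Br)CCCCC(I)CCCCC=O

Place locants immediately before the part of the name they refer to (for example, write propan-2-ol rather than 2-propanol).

The longest chain bearing the –CHO group and the multiple bond is 12 carbons long (dodecane).
The highest-priority functional group is an aldehyde (terminal –CHO), so the name ends in -al.
The chain contains a C=C double bond, so the unsaturation ending is -ene.
Number the chain so that the aldehyde carbon is C-1 by definition.
This places the double bond between C-11 and C-12; a bromo group at C-11; an iodo group at C-6.
Substituent prefixes are cited in alphabetical order (multiplying prefixes like di-/tri- are ignored for ordering).
Assembling the pieces gives 11-bromo-6-iodododec-11-enal.

11-bromo-6-iodododec-11-enal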